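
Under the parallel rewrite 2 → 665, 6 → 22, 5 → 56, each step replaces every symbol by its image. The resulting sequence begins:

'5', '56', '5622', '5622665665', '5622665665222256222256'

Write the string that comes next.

562266566522225622225666566566566556226656656656655622

φ(5622665665222256222256) expands symbol-by-symbol to 56 22 665 665 22 22 56 22 22 56 665 665 665 665 56 22 665 665 665 665 56 22; joining the 22 pieces gives the next term.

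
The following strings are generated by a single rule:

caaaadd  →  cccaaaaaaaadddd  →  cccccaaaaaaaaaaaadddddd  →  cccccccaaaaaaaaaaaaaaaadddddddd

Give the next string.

The n-th term is 2n-1 c's then 4n a's then 2n d's (n = 1, 2, …).
Setting n = 5 gives 9, 20, 10 characters in each block.

cccccccccaaaaaaaaaaaaaaaaaaaadddddddddd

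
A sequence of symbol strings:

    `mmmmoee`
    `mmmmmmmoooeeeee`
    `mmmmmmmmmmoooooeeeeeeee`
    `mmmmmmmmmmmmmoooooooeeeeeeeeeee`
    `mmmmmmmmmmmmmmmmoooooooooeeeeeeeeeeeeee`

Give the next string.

mmmmmmmmmmmmmmmmmmmoooooooooooeeeeeeeeeeeeeeeee

Reading off run lengths: m runs 4, 7, 10, 13, 16; o runs 1, 3, 5, 7, 9; e runs 2, 5, 8, 11, 14 — each is linear in n (n = 1, 2, …).
Setting n = 6 gives 19, 11, 17 characters in each block.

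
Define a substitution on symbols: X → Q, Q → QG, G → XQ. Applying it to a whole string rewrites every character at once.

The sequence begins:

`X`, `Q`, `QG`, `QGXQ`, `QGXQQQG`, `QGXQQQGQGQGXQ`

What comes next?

Replace each of the 13 characters of QGXQQQGQGQGXQ in place — QG XQ Q QG QG QG XQ QG XQ QG XQ Q QG — and concatenate.

QGXQQQGQGQGXQQGXQQGXQQQG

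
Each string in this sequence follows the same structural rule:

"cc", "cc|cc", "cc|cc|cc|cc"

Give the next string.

cc|cc|cc|cc|cc|cc|cc|cc

Each string is two copies of the previous one joined by '|'.
One more doubling of cc|cc|cc|cc gives the answer.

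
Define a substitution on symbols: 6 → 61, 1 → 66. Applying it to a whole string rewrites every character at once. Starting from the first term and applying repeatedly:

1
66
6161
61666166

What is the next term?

Rewriting each symbol of 61666166: 6→61, 1→66, 6→61, 6→61, 6→61, 1→66, 6→61, 6→61, which concatenates to 61 66 61 61 61 66 61 61.

6166616161666161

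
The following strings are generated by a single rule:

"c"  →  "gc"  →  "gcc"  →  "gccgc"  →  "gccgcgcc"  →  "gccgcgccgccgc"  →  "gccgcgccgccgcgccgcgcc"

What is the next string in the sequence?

This is a Fibonacci-style word recurrence s(k) = s(k−1)·s(k−2): e.g. gc·c = gcc.
Continuing: gccgcgccgccgcgccgcgcc · gccgcgccgccgc gives term 8.

gccgcgccgccgcgccgcgccgccgcgccgccgc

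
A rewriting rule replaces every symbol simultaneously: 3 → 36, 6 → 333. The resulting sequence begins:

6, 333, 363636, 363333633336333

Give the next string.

φ(363333633336333) expands symbol-by-symbol to 36 333 36 36 36 36 333 36 36 36 36 333 36 36 36; joining the 15 pieces gives the next term.

363333636363633336363636333363636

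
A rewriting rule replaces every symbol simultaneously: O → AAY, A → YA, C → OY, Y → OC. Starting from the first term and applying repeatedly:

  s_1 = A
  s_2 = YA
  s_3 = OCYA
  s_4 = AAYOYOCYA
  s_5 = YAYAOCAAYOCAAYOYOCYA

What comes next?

Applying the rule to each of the 20 symbols of YAYAOCAAYOCAAYOYOCYA gives the pieces OC YA OC YA AAY OY YA YA OC AAY OY YA YA OC AAY OC AAY OY OC YA, which concatenate to the answer.

OCYAOCYAAAYOYYAYAOCAAYOYYAYAOCAAYOCAAYOYOCYA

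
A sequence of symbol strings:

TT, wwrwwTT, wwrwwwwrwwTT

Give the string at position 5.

wwrwwwwrwwwwrwwwwrwwTT

Every step adds wwrww at the front: s(k+1) = wwrww·s(k).
From wwrwwwwrwwTT, 2 further steps: wwrwwwwrwwTT → wwrwwwwrwwwwrwwTT → (answer).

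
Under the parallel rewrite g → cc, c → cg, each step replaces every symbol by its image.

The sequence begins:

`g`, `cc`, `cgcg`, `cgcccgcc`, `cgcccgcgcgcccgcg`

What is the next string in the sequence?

cgcccgcgcgcccgcccgcccgcgcgcccgcc

Replace each of the 16 characters of cgcccgcgcgcccgcg in place — cg cc cg cg cg cc cg cc cg cc cg cg cg cc cg cc — and concatenate.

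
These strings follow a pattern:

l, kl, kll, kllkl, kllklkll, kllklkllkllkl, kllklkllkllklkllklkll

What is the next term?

kllklkllkllklkllklkllkllklkllkllkl

Each term (from the third on) is the previous term followed by the one before it: term 3 = kl·l = kll.
The next term joins kllklkllkllklkllklkll and kllklkllkllkl.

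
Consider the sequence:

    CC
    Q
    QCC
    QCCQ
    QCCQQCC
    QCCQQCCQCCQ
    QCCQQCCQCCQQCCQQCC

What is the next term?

QCCQQCCQCCQQCCQQCCQCCQQCCQCCQ

This is a Fibonacci-style word recurrence s(k) = s(k−1)·s(k−2): e.g. Q·CC = QCC.
So term 8 is QCCQQCCQCCQQCCQQCC·QCCQQCCQCCQ.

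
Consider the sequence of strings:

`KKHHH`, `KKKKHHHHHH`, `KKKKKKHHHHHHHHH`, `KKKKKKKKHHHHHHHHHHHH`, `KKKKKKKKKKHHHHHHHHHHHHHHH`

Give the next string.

KKKKKKKKKKKKHHHHHHHHHHHHHHHHHH

Reading off run lengths: K runs 2, 4, 6, 8, 10; H runs 3, 6, 9, 12, 15 — each is linear in n (n = 1, 2, …).
At n = 6 the blocks have lengths 12, 18.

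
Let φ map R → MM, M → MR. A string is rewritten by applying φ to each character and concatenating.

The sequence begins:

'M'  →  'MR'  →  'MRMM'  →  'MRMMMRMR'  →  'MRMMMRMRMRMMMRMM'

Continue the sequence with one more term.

Rewriting the 16 symbols of MRMMMRMRMRMMMRMM one by one yields MR MM MR MR MR MM MR MM MR MM MR MR MR MM MR MR; concatenated:

MRMMMRMRMRMMMRMMMRMMMRMRMRMMMRMR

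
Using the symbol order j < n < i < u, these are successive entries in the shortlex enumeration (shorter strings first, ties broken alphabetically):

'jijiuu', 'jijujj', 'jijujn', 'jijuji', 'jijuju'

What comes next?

jijunj

Find the rightmost character of jijuju below u, bump it to the next letter, and reset everything to its right to j.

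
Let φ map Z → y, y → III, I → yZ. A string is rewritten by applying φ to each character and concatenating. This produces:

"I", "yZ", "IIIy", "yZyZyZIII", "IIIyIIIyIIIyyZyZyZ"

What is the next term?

yZyZyZIIIyZyZyZIIIyZyZyZIIIIIIyIIIyIIIy

Replace each of the 18 characters of IIIyIIIyIIIyyZyZyZ in place — yZ yZ yZ III yZ yZ yZ III yZ yZ yZ III III y III y III y — and concatenate.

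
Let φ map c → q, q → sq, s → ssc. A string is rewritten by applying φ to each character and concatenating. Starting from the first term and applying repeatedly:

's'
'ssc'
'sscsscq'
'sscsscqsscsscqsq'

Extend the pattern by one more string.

φ(sscsscqsscsscqsq) expands symbol-by-symbol to ssc ssc q ssc ssc q sq ssc ssc q ssc ssc q sq ssc sq; joining the 16 pieces gives the next term.

sscsscqsscsscqsqsscsscqsscsscqsqsscsq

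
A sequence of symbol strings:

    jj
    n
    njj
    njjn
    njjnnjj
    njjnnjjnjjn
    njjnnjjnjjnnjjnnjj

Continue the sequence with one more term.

This is a Fibonacci-style word recurrence s(k) = s(k−1)·s(k−2): e.g. n·jj = njj.
So term 8 is njjnnjjnjjnnjjnnjj·njjnnjjnjjn.

njjnnjjnjjnnjjnnjjnjjnnjjnjjn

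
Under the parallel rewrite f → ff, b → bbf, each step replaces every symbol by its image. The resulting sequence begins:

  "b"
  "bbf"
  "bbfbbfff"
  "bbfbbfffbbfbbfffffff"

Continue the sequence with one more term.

Applying the rule to each of the 20 symbols of bbfbbfffbbfbbfffffff gives the pieces bbf bbf ff bbf bbf ff ff ff bbf bbf ff bbf bbf ff ff ff ff ff ff ff, which concatenate to the answer.

bbfbbfffbbfbbfffffffbbfbbfffbbfbbfffffffffffffff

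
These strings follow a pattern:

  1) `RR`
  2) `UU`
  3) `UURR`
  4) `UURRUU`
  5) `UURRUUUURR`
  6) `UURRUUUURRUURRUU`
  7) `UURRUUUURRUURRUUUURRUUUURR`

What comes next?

Each term (from the third on) is the previous term followed by the one before it: term 3 = UU·RR = UURR.
So term 8 is UURRUUUURRUURRUUUURRUUUURR·UURRUUUURRUURRUU.

UURRUUUURRUURRUUUURRUUUURRUURRUUUURRUURRUU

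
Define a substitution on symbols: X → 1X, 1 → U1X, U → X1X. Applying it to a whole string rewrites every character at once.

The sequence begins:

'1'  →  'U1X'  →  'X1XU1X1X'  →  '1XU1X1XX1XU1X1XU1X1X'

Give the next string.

U1X1XX1XU1X1XU1X1X1XU1X1XX1XU1X1XU1X1XX1XU1X1XU1X1X

Replace each of the 20 characters of 1XU1X1XX1XU1X1XU1X1X in place — U1X 1X X1X U1X 1X U1X 1X 1X U1X 1X X1X U1X 1X U1X 1X X1X U1X 1X U1X 1X — and concatenate.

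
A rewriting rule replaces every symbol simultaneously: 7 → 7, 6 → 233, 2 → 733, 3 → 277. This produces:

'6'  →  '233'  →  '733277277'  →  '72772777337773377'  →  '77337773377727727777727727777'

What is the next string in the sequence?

772772777772772777777337773377777733777337777

Replace each of the 29 characters of 77337773377727727777727727777 in place — 7 7 277 277 7 7 7 277 277 7 7 7 733 7 7 733 7 7 7 7 7 733 7 7 733 7 7 7 7 — and concatenate.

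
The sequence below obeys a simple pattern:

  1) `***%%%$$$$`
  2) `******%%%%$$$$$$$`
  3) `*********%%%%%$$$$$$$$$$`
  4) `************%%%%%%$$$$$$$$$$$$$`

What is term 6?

Reading off run lengths: * runs 3, 6, 9, 12; % runs 3, 4, 5, 6; $ runs 4, 7, 10, 13 — each is linear in n (n = 1, 2, …).
At n = 6 the blocks have lengths 18, 8, 19.

******************%%%%%%%%$$$$$$$$$$$$$$$$$$$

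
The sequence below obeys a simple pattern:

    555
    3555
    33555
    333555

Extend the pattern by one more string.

3333555

Each term is the previous one with 3 prepended.
So the next term is 3·333555.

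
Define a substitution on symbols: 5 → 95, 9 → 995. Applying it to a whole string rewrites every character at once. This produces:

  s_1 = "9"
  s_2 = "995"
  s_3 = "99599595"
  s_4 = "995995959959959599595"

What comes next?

Rewriting the 21 symbols of 995995959959959599595 one by one yields 995 995 95 995 995 95 995 95 995 995 95 995 995 95 995 95 995 995 95 995 95; concatenated:

9959959599599595995959959959599599595995959959959599595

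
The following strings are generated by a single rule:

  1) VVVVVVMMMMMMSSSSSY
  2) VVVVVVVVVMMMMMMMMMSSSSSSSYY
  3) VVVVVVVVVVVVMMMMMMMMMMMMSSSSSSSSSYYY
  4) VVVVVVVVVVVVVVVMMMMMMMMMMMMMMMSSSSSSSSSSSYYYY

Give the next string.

VVVVVVVVVVVVVVVVVVMMMMMMMMMMMMMMMMMMSSSSSSSSSSSSSYYYYY

The n-th term is 3n V's then 3n M's then 2n+1 S's then n-1 Y's, where the shown terms are n = 2, 3, 4, 5.
At n = 6 the blocks have lengths 18, 18, 13, 5.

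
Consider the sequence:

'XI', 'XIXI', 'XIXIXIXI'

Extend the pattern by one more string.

Each string is two copies of the previous one concatenated.
One more doubling of XIXIXIXI gives the answer.

XIXIXIXIXIXIXIXI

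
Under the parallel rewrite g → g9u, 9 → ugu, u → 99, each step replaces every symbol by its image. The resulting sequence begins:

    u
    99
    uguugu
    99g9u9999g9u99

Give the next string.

Rewriting the 14 symbols of 99g9u9999g9u99 one by one yields ugu ugu g9u ugu 99 ugu ugu ugu ugu g9u ugu 99 ugu ugu; concatenated:

uguugug9uugu99uguuguuguugug9uugu99uguugu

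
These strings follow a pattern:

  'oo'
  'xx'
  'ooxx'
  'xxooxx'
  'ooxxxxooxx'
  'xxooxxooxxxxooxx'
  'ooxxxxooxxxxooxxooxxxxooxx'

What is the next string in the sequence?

Each term (from the third on) is the two preceding terms concatenated in order: term 3 = oo·xx = ooxx.
The next term joins xxooxxooxxxxooxx and ooxxxxooxxxxooxxooxxxxooxx.

xxooxxooxxxxooxxooxxxxooxxxxooxxooxxxxooxx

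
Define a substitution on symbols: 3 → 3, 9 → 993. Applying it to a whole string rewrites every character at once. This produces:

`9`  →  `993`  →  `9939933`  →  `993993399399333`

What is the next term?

Applying the rule to each of the 15 symbols of 993993399399333 gives the pieces 993 993 3 993 993 3 3 993 993 3 993 993 3 3 3, which concatenate to the answer.

9939933993993339939933993993333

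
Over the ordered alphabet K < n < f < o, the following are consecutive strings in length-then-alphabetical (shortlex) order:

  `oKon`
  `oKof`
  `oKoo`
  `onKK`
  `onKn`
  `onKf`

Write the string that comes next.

onKo

Find the rightmost character of onKf below o, bump it to the next letter, and reset everything to its right to K.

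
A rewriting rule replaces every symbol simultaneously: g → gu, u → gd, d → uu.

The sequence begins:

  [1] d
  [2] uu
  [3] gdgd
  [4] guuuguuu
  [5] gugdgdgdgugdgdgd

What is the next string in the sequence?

Rewriting the 16 symbols of gugdgdgdgugdgdgd one by one yields gu gd gu uu gu uu gu uu gu gd gu uu gu uu gu uu; concatenated:

gugdguuuguuuguuugugdguuuguuuguuu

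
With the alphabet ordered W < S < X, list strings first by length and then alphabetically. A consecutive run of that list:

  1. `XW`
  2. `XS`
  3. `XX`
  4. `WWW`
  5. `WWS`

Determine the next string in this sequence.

Treat WWS as a base-3 numeral over the given alphabet and add one, carrying through any trailing X's.

WWX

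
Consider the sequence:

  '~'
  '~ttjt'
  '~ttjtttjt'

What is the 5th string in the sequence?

~ttjtttjtttjtttjt

Every step adds ttjt to the end: s(k+1) = s(k)·ttjt.
From ~ttjtttjt, 2 further steps: ~ttjtttjt → ~ttjtttjtttjt → (answer).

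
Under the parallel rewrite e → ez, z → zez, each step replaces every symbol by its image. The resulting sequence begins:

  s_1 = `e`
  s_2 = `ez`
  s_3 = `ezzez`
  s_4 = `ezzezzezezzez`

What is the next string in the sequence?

φ(ezzezzezezzez) expands symbol-by-symbol to ez zez zez ez zez zez ez zez ez zez zez ez zez; joining the 13 pieces gives the next term.

ezzezzezezzezzezezzezezzezzezezzez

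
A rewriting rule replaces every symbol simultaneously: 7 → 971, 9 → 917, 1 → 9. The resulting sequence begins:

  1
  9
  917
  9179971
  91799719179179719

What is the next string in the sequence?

Replace each of the 17 characters of 91799719179179719 in place — 917 9 971 917 917 971 9 917 9 971 917 9 971 917 971 9 917 — and concatenate.

91799719179179719917997191799719179719917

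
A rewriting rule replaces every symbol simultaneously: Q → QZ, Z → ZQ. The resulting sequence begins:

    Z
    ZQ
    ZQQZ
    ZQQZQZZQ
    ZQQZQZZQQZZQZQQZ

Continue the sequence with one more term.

Applying the rule to each of the 16 symbols of ZQQZQZZQQZZQZQQZ gives the pieces ZQ QZ QZ ZQ QZ ZQ ZQ QZ QZ ZQ ZQ QZ ZQ QZ QZ ZQ, which concatenate to the answer.

ZQQZQZZQQZZQZQQZQZZQZQQZZQQZQZZQ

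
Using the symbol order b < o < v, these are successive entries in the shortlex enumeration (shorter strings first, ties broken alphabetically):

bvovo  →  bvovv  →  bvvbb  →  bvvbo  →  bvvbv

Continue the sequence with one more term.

bvvob

Find the rightmost character of bvvbv below v, bump it to the next letter, and reset everything to its right to b.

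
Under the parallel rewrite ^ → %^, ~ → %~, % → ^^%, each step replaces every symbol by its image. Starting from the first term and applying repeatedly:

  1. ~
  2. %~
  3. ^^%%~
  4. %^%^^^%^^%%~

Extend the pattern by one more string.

Rewriting each symbol of %^%^^^%^^%%~: %→^^%, ^→%^, %→^^%, ^→%^, ^→%^, ^→%^, %→^^%, ^→%^, ^→%^, %→^^%, %→^^%, ~→%~, which concatenates to ^^% %^ ^^% %^ %^ %^ ^^% %^ %^ ^^% ^^% %~.

^^%%^^^%%^%^%^^^%%^%^^^%^^%%~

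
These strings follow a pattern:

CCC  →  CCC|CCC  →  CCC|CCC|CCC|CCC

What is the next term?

s(k+1) = s(k)·|·s(k) — each term doubles the last with '|' between the halves.
Doubling CCC|CCC|CCC|CCC with '|' between the halves:

CCC|CCC|CCC|CCC|CCC|CCC|CCC|CCC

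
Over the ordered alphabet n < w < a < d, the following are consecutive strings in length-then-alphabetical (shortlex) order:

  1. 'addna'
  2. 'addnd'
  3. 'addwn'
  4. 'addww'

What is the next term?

The successor of addww increments the rightmost position that isn't already d and resets every position after it to n.

addwa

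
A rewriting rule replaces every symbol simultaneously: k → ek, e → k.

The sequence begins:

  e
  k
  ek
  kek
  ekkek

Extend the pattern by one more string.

Rewriting each symbol of ekkek: e→k, k→ek, k→ek, e→k, k→ek, which concatenates to k ek ek k ek.

kekekkek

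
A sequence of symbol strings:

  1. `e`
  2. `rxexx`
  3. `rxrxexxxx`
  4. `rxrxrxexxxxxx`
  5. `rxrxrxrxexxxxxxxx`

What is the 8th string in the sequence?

s(k+1) = rx·s(k)·xx, so each term gains rx as a prefix and xx as a suffix.
From rxrxrxrxexxxxxxxx, 3 further steps: rxrxrxrxexxxxxxxx → rxrxrxrxrxexxxxxxxxxx → rxrxrxrxrxrxexxxxxxxxxxxx → (answer).

rxrxrxrxrxrxrxexxxxxxxxxxxxxx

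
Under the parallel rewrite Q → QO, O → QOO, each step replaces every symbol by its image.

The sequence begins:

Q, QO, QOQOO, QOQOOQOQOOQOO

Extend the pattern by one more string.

Rewriting the 13 symbols of QOQOOQOQOOQOO one by one yields QO QOO QO QOO QOO QO QOO QO QOO QOO QO QOO QOO; concatenated:

QOQOOQOQOOQOOQOQOOQOQOOQOOQOQOOQOO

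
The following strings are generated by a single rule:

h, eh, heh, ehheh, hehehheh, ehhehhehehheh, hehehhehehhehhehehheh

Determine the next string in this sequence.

ehhehhehehhehhehehhehehhehhehehheh

This is a Fibonacci-style word recurrence s(k) = s(k−2)·s(k−1): e.g. h·eh = heh.
So term 8 is ehhehhehehheh·hehehhehehhehhehehheh.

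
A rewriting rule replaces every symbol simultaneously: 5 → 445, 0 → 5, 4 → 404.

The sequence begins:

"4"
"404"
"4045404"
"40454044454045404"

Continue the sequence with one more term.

4045404445404540440440444540454044454045404

Replace each of the 17 characters of 40454044454045404 in place — 404 5 404 445 404 5 404 404 404 445 404 5 404 445 404 5 404 — and concatenate.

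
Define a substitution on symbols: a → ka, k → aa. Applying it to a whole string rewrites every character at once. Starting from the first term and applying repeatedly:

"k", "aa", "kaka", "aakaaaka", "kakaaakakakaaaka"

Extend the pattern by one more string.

Applying the rule to each of the 16 symbols of kakaaakakakaaaka gives the pieces aa ka aa ka ka ka aa ka aa ka aa ka ka ka aa ka, which concatenate to the answer.

aakaaakakakaaakaaakaaakakakaaaka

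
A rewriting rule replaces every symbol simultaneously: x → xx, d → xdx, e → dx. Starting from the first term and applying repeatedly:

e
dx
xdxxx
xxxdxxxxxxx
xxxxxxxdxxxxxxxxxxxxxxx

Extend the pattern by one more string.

xxxxxxxxxxxxxxxdxxxxxxxxxxxxxxxxxxxxxxxxxxxxxxx

φ(xxxxxxxdxxxxxxxxxxxxxxx) expands symbol-by-symbol to xx xx xx xx xx xx xx xdx xx xx xx xx xx xx xx xx xx xx xx xx xx xx xx; joining the 23 pieces gives the next term.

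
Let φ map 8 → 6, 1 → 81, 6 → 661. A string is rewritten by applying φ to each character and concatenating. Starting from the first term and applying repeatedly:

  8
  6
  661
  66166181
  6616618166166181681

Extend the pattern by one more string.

Applying the rule to each of the 19 symbols of 6616618166166181681 gives the pieces 661 661 81 661 661 81 6 81 661 661 81 661 661 81 6 81 661 6 81, which concatenate to the answer.

66166181661661816816616618166166181681661681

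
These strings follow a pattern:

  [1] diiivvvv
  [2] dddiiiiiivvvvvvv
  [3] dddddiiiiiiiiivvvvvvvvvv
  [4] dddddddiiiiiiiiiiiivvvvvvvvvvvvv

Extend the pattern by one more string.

dddddddddiiiiiiiiiiiiiiivvvvvvvvvvvvvvvv

The n-th term is 2n-1 d's then 3n i's then 3n+1 v's (n = 1, 2, …).
For the next term, n = 5, so the run lengths are 9, 15, 16.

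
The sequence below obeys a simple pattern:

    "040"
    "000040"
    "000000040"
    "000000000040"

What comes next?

Each term is the previous one with 000 prepended.
Applying this once more to 000000000040:

000000000000040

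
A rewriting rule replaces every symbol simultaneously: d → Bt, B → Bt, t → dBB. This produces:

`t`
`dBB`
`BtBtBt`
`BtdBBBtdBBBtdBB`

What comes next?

BtdBBBtBtBtBtdBBBtBtBtBtdBBBtBtBt

φ(BtdBBBtdBBBtdBB) expands symbol-by-symbol to Bt dBB Bt Bt Bt Bt dBB Bt Bt Bt Bt dBB Bt Bt Bt; joining the 15 pieces gives the next term.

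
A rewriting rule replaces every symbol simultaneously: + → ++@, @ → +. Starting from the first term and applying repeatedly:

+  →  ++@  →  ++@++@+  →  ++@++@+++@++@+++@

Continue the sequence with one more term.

Rewriting the 17 symbols of ++@++@+++@++@+++@ one by one yields ++@ ++@ + ++@ ++@ + ++@ ++@ ++@ + ++@ ++@ + ++@ ++@ ++@ +; concatenated:

++@++@+++@++@+++@++@++@+++@++@+++@++@++@+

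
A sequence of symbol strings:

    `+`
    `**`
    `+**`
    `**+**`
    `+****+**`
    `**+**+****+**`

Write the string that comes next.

From term 3 onward, concatenate the second-to-last term with the last: +·** = +**, **·+** = **+**, …
So term 7 is +****+**·**+**+****+**.

+****+****+**+****+**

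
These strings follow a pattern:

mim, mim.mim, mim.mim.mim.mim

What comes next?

s(k+1) = s(k)·.·s(k) — each term doubles the last with '.' between the halves.
One more doubling of mim.mim.mim.mim gives the answer.

mim.mim.mim.mim.mim.mim.mim.mim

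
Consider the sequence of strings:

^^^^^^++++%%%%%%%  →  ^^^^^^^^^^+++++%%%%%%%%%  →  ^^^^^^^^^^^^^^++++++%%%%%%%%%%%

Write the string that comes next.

^^^^^^^^^^^^^^^^^^+++++++%%%%%%%%%%%%%

Term n consists of 4n-2 ^'s, followed by n+2 +'s, followed by 2n+3 %'s, where the shown terms are n = 2, 3, 4.
Setting n = 5 gives 18, 7, 13 characters in each block.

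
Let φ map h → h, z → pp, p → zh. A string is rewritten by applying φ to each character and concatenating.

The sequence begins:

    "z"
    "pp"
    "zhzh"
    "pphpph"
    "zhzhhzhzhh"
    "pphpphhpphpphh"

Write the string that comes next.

zhzhhzhzhhhzhzhhzhzhhh

Applying the rule to each of the 14 symbols of pphpphhpphpphh gives the pieces zh zh h zh zh h h zh zh h zh zh h h, which concatenate to the answer.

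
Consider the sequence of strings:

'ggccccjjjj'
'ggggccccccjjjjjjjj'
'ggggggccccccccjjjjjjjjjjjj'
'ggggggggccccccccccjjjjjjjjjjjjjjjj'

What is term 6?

Term n consists of 2n g's, followed by 2n+2 c's, followed by 4n j's (n = 1, 2, …).
For term 6, n = 6, so the run lengths are 12, 14, 24.

ggggggggggggccccccccccccccjjjjjjjjjjjjjjjjjjjjjjjj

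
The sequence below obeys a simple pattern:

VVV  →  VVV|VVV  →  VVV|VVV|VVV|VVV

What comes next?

Each string is two copies of the previous one joined by '|'.
One more doubling of VVV|VVV|VVV|VVV gives the answer.

VVV|VVV|VVV|VVV|VVV|VVV|VVV|VVV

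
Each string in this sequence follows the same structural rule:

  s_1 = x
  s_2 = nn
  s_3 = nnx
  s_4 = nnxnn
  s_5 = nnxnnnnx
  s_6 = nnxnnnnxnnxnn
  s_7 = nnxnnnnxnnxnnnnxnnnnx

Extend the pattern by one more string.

From term 3 onward, concatenate the last term with the second-to-last: nn·x = nnx, nnx·nn = nnxnn, …
The next term joins nnxnnnnxnnxnnnnxnnnnx and nnxnnnnxnnxnn.

nnxnnnnxnnxnnnnxnnnnxnnxnnnnxnnxnn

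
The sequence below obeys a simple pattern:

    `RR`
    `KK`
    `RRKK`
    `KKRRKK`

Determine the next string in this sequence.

RRKKKKRRKK

Each term (from the third on) is the two preceding terms concatenated in order: term 3 = RR·KK = RRKK.
Continuing: RRKK · KKRRKK gives term 5.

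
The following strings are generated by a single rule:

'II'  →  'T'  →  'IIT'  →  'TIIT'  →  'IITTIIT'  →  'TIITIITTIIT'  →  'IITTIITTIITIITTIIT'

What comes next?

Each term (from the third on) is the two preceding terms concatenated in order: term 3 = II·T = IIT.
So term 8 is TIITIITTIIT·IITTIITTIITIITTIIT.

TIITIITTIITIITTIITTIITIITTIIT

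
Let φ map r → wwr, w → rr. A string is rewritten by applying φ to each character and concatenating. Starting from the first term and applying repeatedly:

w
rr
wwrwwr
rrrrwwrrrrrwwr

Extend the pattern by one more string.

wwrwwrwwrwwrrrrrwwrwwrwwrwwrwwrrrrrwwr

Applying the rule to each of the 14 symbols of rrrrwwrrrrrwwr gives the pieces wwr wwr wwr wwr rr rr wwr wwr wwr wwr wwr rr rr wwr, which concatenate to the answer.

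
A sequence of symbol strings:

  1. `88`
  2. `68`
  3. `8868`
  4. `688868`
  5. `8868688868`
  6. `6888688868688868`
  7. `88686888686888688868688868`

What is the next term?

688868886868886888686888686888688868688868

Each term (from the third on) is the two preceding terms concatenated in order: term 3 = 88·68 = 8868.
Continuing: 6888688868688868 · 88686888686888688868688868 gives term 8.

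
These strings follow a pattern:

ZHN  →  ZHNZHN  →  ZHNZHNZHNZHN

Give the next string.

s(k+1) = s(k)·s(k) — each term doubles the last.
So the next term is two copies of ZHNZHNZHNZHN.

ZHNZHNZHNZHNZHNZHNZHNZHN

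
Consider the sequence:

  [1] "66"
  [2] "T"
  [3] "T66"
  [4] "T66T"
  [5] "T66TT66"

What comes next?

T66TT66T66T

From term 3 onward, concatenate the last term with the second-to-last: T·66 = T66, T66·T = T66T, …
The next term joins T66TT66 and T66T.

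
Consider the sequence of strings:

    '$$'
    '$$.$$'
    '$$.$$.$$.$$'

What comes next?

Each string is two copies of the previous one joined by '.'.
Doubling $$.$$.$$.$$ with '.' between the halves:

$$.$$.$$.$$.$$.$$.$$.$$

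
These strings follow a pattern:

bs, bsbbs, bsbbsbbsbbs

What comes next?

s(k+1) = s(k)·b·s(k) — each term doubles the last with 'b' between the halves.
One more doubling of bsbbsbbsbbs gives the answer.

bsbbsbbsbbsbbsbbsbbsbbs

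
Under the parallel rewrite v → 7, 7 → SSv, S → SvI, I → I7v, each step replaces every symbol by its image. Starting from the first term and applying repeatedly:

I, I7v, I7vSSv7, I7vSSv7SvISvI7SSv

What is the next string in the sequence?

φ(I7vSSv7SvISvI7SSv) expands symbol-by-symbol to I7v SSv 7 SvI SvI 7 SSv SvI 7 I7v SvI 7 I7v SSv SvI SvI 7; joining the 17 pieces gives the next term.

I7vSSv7SvISvI7SSvSvI7I7vSvI7I7vSSvSvISvI7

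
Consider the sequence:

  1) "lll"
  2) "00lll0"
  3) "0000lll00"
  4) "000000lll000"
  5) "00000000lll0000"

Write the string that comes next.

Every step adds 00 to the front and 0 to the end of the previous string.
One more step from 00000000lll0000 gives the answer.

0000000000lll00000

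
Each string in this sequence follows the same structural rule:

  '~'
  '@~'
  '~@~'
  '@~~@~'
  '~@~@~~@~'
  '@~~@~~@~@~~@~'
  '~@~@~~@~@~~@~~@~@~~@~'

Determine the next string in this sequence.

@~~@~~@~@~~@~~@~@~~@~@~~@~~@~@~~@~

This is a Fibonacci-style word recurrence s(k) = s(k−2)·s(k−1): e.g. ~·@~ = ~@~.
So term 8 is @~~@~~@~@~~@~·~@~@~~@~@~~@~~@~@~~@~.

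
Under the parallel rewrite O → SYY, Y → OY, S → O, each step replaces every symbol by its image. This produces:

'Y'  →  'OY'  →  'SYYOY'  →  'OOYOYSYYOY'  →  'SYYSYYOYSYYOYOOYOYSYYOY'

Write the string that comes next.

Rewriting the 23 symbols of SYYSYYOYSYYOYOOYOYSYYOY one by one yields O OY OY O OY OY SYY OY O OY OY SYY OY SYY SYY OY SYY OY O OY OY SYY OY; concatenated:

OOYOYOOYOYSYYOYOOYOYSYYOYSYYSYYOYSYYOYOOYOYSYYOY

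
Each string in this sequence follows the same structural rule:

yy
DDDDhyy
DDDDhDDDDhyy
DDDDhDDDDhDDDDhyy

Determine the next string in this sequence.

Every step adds DDDDh at the front: s(k+1) = DDDDh·s(k).
Applying this once more to DDDDhDDDDhDDDDhyy:

DDDDhDDDDhDDDDhDDDDhyy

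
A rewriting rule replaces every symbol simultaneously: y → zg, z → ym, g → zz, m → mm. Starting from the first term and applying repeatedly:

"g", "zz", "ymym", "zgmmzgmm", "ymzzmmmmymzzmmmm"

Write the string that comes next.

φ(ymzzmmmmymzzmmmm) expands symbol-by-symbol to zg mm ym ym mm mm mm mm zg mm ym ym mm mm mm mm; joining the 16 pieces gives the next term.

zgmmymymmmmmmmmmzgmmymymmmmmmmmm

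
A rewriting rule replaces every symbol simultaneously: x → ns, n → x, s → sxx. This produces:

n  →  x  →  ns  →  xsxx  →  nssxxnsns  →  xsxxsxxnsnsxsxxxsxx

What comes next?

nssxxnsnssxxnsnsxsxxxsxxnssxxnsnsnssxxnsns

Replace each of the 19 characters of xsxxsxxnsnsxsxxxsxx in place — ns sxx ns ns sxx ns ns x sxx x sxx ns sxx ns ns ns sxx ns ns — and concatenate.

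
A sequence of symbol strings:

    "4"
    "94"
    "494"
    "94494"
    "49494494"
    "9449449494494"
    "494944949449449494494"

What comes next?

9449449494494494944949449449494494

Each term (from the third on) is the two preceding terms concatenated in order: term 3 = 4·94 = 494.
So term 8 is 9449449494494·494944949449449494494.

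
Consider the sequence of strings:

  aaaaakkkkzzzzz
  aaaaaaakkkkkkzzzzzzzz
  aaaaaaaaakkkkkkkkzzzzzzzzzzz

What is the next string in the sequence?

The n-th term is 2n+1 a's then 2n k's then 3n-1 z's, where the shown terms are n = 2, 3, 4.
For the next term, n = 5, so the run lengths are 11, 10, 14.

aaaaaaaaaaakkkkkkkkkkzzzzzzzzzzzzzz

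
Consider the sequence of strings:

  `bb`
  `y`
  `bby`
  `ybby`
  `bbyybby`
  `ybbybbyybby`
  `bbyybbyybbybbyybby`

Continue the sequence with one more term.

This is a Fibonacci-style word recurrence s(k) = s(k−2)·s(k−1): e.g. bb·y = bby.
Continuing: ybbybbyybby · bbyybbyybbybbyybby gives term 8.

ybbybbyybbybbyybbyybbybbyybby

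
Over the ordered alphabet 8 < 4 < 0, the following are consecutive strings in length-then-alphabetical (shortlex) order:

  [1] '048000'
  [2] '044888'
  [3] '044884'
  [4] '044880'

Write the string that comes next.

Find the rightmost character of 044880 below 0, bump it to the next letter, and reset everything to its right to 8.

044848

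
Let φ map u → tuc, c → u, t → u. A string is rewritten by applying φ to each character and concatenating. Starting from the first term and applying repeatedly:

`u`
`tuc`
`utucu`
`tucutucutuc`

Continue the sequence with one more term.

Expanding tucutucutuc: t→u, u→tuc, c→u, u→tuc, t→u, u→tuc, c→u, u→tuc, t→u, u→tuc, c→u. Concatenated: u tuc u tuc u tuc u tuc u tuc u.

utucutucutucutucutucu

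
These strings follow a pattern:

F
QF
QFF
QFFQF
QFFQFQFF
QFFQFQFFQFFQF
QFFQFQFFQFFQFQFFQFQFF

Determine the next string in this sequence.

QFFQFQFFQFFQFQFFQFQFFQFFQFQFFQFFQF

From term 3 onward, concatenate the last term with the second-to-last: QF·F = QFF, QFF·QF = QFFQF, …
The next term joins QFFQFQFFQFFQFQFFQFQFF and QFFQFQFFQFFQF.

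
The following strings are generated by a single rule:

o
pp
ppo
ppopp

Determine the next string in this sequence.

ppoppppo

From term 3 onward, concatenate the last term with the second-to-last: pp·o = ppo, ppo·pp = ppopp, …
So term 5 is ppopp·ppo.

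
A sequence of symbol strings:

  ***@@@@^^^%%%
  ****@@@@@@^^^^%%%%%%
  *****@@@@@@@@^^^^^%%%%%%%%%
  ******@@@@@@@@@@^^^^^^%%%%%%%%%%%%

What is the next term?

*******@@@@@@@@@@@@^^^^^^^%%%%%%%%%%%%%%%

Term n consists of n+2 *'s, followed by 2n+2 @'s, followed by n+2 ^'s, followed by 3n %'s (n = 1, 2, …).
Setting n = 5 gives 7, 12, 7, 15 characters in each block.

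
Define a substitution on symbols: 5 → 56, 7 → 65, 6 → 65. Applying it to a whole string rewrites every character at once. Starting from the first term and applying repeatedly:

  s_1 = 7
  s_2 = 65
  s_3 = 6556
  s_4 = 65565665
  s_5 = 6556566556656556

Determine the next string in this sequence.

Applying the rule to each of the 16 symbols of 6556566556656556 gives the pieces 65 56 56 65 56 65 65 56 56 65 65 56 65 56 56 65, which concatenate to the answer.

65565665566565565665655665565665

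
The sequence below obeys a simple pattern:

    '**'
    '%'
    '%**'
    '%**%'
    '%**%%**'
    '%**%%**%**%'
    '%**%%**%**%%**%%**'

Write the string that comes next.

Each term (from the third on) is the previous term followed by the one before it: term 3 = %·** = %**.
Continuing: %**%%**%**%%**%%** · %**%%**%**% gives term 8.

%**%%**%**%%**%%**%**%%**%**%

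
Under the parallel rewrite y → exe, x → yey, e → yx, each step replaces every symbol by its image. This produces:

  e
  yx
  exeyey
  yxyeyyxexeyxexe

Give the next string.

φ(yxyeyyxexeyxexe) expands symbol-by-symbol to exe yey exe yx exe exe yey yx yey yx exe yey yx yey yx; joining the 15 pieces gives the next term.

exeyeyexeyxexeexeyeyyxyeyyxexeyeyyxyeyyx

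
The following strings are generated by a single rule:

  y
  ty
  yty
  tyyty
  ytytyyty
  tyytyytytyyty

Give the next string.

ytytyytytyytyytytyyty

This is a Fibonacci-style word recurrence s(k) = s(k−2)·s(k−1): e.g. y·ty = yty.
The next term joins ytytyyty and tyytyytytyyty.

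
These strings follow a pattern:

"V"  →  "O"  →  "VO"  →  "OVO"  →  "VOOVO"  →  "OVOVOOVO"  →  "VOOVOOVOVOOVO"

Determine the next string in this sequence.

Each term (from the third on) is the two preceding terms concatenated in order: term 3 = V·O = VO.
So term 8 is OVOVOOVO·VOOVOOVOVOOVO.

OVOVOOVOVOOVOOVOVOOVO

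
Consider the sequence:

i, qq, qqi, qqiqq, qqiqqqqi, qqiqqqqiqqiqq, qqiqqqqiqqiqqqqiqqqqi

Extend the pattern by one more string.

This is a Fibonacci-style word recurrence s(k) = s(k−1)·s(k−2): e.g. qq·i = qqi.
So term 8 is qqiqqqqiqqiqqqqiqqqqi·qqiqqqqiqqiqq.

qqiqqqqiqqiqqqqiqqqqiqqiqqqqiqqiqq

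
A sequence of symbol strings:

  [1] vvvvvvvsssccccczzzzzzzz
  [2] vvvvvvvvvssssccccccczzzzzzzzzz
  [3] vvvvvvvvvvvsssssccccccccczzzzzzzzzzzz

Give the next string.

vvvvvvvvvvvvvssssssccccccccccczzzzzzzzzzzzzz

Each string has the form v^{2n+1} s^{n} c^{2n-1} z^{2n+2}, where the shown terms are n = 3, 4, 5.
For the next term, n = 6, so the run lengths are 13, 6, 11, 14.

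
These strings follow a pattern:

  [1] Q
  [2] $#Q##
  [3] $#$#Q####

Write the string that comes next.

$#$#$#Q######

Each term wraps the previous one in $# on the left and ## on the right.
One more step from $#$#Q#### gives the answer.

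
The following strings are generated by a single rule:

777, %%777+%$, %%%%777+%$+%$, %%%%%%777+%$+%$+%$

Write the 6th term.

%%%%%%%%%%777+%$+%$+%$+%$+%$

Every step adds %% to the front and +%$ to the end of the previous string.
From %%%%%%777+%$+%$+%$, 2 further steps: %%%%%%777+%$+%$+%$ → %%%%%%%%777+%$+%$+%$+%$ → (answer).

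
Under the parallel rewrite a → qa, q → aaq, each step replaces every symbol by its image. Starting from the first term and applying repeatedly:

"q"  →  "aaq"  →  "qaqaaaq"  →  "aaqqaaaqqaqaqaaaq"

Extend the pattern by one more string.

Rewriting the 17 symbols of aaqqaaaqqaqaqaaaq one by one yields qa qa aaq aaq qa qa qa aaq aaq qa aaq qa aaq qa qa qa aaq; concatenated:

qaqaaaqaaqqaqaqaaaqaaqqaaaqqaaaqqaqaqaaaq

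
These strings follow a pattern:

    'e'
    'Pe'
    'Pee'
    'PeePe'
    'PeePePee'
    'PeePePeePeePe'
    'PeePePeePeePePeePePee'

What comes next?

This is a Fibonacci-style word recurrence s(k) = s(k−1)·s(k−2): e.g. Pe·e = Pee.
So term 8 is PeePePeePeePePeePePee·PeePePeePeePe.

PeePePeePeePePeePePeePeePePeePeePe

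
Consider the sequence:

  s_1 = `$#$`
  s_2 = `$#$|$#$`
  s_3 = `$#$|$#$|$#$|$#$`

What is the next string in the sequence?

Each string is two copies of the previous one joined by '|'.
One more doubling of $#$|$#$|$#$|$#$ gives the answer.

$#$|$#$|$#$|$#$|$#$|$#$|$#$|$#$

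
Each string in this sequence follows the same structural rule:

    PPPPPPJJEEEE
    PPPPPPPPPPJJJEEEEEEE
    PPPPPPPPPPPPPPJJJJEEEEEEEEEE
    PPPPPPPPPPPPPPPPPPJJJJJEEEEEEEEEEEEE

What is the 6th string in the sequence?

PPPPPPPPPPPPPPPPPPPPPPPPPPJJJJJJJEEEEEEEEEEEEEEEEEEE

The n-th term is 4n+2 P's then n+1 J's then 3n+1 E's (n = 1, 2, …).
At n = 6 the blocks have lengths 26, 7, 19.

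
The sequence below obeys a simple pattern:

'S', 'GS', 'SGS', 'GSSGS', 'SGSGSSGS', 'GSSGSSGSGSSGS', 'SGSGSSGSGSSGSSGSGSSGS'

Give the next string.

This is a Fibonacci-style word recurrence s(k) = s(k−2)·s(k−1): e.g. S·GS = SGS.
The next term joins GSSGSSGSGSSGS and SGSGSSGSGSSGSSGSGSSGS.

GSSGSSGSGSSGSSGSGSSGSGSSGSSGSGSSGS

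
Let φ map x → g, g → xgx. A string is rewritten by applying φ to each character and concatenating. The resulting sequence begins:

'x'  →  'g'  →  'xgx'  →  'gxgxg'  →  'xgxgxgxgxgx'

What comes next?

gxgxgxgxgxgxgxgxgxgxg

Rewriting each symbol of xgxgxgxgxgx: x→g, g→xgx, x→g, g→xgx, x→g, g→xgx, x→g, g→xgx, x→g, g→xgx, x→g, which concatenates to g xgx g xgx g xgx g xgx g xgx g.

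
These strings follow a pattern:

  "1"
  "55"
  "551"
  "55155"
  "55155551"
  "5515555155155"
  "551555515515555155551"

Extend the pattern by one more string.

5515555155155551555515515555155155

From term 3 onward, concatenate the last term with the second-to-last: 55·1 = 551, 551·55 = 55155, …
Continuing: 551555515515555155551 · 5515555155155 gives term 8.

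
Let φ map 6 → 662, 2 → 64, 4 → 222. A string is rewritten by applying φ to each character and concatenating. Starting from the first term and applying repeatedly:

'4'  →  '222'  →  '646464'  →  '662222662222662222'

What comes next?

Rewriting the 18 symbols of 662222662222662222 one by one yields 662 662 64 64 64 64 662 662 64 64 64 64 662 662 64 64 64 64; concatenated:

662662646464646626626464646466266264646464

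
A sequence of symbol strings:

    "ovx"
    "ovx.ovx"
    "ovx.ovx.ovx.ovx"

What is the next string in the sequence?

Every step duplicates the string with '.' between the halves.
So the next term is two copies of ovx.ovx.ovx.ovx with '.' between the halves.

ovx.ovx.ovx.ovx.ovx.ovx.ovx.ovx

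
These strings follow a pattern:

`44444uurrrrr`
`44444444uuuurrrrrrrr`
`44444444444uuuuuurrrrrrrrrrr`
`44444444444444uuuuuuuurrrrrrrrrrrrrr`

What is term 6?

44444444444444444444uuuuuuuuuuuurrrrrrrrrrrrrrrrrrrr

Each string has the form 4^{3n+2} u^{2n} r^{3n+2} (n = 1, 2, …).
Setting n = 6 gives 20, 12, 20 characters in each block.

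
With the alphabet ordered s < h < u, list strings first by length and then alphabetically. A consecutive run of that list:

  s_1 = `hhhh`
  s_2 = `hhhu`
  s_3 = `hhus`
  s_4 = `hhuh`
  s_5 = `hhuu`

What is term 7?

Advancing 2 positions from hhuu through hhuu → huss reaches term 7.

hush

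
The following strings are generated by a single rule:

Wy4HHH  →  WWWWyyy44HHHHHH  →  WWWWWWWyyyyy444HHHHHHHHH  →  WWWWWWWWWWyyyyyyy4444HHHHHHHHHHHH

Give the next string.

Reading off run lengths: W runs 1, 4, 7, 10; y runs 1, 3, 5, 7; 4 runs 1, 2, 3, 4; H runs 3, 6, 9, 12 — each is linear in n (n = 1, 2, …).
At n = 5 the blocks have lengths 13, 9, 5, 15.

WWWWWWWWWWWWWyyyyyyyyy44444HHHHHHHHHHHHHHH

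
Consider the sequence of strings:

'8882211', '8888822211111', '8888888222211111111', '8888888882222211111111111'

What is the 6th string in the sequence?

8888888888888222222211111111111111111

Term n consists of 2n+1 8's, followed by n+1 2's, followed by 3n-1 1's (n = 1, 2, …).
Setting n = 6 gives 13, 7, 17 characters in each block.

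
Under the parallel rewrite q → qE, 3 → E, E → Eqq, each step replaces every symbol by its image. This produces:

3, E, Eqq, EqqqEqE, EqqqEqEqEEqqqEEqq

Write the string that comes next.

EqqqEqEqEEqqqEEqqqEEqqEqqqEqEqEEqqEqqqEqE

φ(EqqqEqEqEEqqqEEqq) expands symbol-by-symbol to Eqq qE qE qE Eqq qE Eqq qE Eqq Eqq qE qE qE Eqq Eqq qE qE; joining the 17 pieces gives the next term.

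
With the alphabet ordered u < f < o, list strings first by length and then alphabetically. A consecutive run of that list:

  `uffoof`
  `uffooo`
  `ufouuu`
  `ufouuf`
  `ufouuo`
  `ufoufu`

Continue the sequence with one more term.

ufouff

The successor of ufoufu increments the rightmost position that isn't already o and resets every position after it to u.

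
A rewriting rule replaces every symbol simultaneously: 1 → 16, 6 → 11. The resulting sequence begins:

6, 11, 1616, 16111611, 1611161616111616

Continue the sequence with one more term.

Rewriting the 16 symbols of 1611161616111616 one by one yields 16 11 16 16 16 11 16 11 16 11 16 16 16 11 16 11; concatenated:

16111616161116111611161616111611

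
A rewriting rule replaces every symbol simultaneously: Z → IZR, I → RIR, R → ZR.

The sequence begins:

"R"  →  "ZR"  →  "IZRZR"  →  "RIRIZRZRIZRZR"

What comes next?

Applying the rule to each of the 13 symbols of RIRIZRZRIZRZR gives the pieces ZR RIR ZR RIR IZR ZR IZR ZR RIR IZR ZR IZR ZR, which concatenate to the answer.

ZRRIRZRRIRIZRZRIZRZRRIRIZRZRIZRZR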